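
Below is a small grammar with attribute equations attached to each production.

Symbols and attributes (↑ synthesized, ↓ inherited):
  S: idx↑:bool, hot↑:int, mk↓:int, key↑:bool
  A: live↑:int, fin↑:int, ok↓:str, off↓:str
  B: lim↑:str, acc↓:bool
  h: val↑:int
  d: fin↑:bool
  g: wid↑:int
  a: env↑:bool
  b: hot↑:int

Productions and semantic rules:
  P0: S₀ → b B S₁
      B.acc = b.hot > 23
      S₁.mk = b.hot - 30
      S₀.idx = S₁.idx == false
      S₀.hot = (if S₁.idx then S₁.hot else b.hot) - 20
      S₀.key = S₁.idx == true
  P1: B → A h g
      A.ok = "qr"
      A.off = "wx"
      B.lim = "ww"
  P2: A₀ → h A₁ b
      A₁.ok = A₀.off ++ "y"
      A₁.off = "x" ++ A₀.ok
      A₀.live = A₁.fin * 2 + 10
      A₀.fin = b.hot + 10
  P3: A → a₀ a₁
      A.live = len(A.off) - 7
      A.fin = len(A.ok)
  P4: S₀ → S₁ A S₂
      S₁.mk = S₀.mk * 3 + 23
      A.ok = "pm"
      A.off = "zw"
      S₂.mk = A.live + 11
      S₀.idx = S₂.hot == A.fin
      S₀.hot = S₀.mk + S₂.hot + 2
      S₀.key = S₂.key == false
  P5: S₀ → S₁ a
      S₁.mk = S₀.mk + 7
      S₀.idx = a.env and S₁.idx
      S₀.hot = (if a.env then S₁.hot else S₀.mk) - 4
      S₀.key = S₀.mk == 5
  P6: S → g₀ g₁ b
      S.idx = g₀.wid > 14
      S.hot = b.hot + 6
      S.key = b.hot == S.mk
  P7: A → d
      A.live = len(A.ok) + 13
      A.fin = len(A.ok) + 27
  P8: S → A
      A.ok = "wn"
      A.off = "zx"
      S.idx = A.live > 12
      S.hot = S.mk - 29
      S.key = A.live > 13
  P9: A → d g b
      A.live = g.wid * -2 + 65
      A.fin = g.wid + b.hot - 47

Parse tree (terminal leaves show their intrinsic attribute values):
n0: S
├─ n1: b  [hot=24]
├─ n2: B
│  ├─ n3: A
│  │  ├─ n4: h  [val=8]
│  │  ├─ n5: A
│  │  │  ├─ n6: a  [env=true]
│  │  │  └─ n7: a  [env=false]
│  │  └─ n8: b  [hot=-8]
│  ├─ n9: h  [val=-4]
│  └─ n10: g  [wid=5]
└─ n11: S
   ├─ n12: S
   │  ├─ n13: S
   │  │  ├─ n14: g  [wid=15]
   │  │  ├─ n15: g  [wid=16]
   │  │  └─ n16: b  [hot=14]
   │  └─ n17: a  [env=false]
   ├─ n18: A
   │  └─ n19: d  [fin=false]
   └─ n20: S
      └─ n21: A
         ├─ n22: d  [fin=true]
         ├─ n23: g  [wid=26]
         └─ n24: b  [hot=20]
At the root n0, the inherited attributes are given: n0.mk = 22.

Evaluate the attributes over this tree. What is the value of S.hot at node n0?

1. n0.mk = 22  [given at root]
2. n1.hot = 24  [terminal]
3. n2.acc = true  [b.hot > 23]
4. n3.ok = "qr"  ["qr"]
5. n3.off = "wx"  ["wx"]
6. n4.val = 8  [terminal]
7. n5.ok = "wxy"  [A₀.off ++ "y"]
8. n5.off = "xqr"  ["x" ++ A₀.ok]
9. n6.env = true  [terminal]
10. n7.env = false  [terminal]
11. n5.live = -4  [len(A.off) - 7]
12. n5.fin = 3  [len(A.ok)]
13. n8.hot = -8  [terminal]
14. n3.live = 16  [A₁.fin * 2 + 10]
15. n3.fin = 2  [b.hot + 10]
16. n9.val = -4  [terminal]
17. n10.wid = 5  [terminal]
18. n2.lim = "ww"  ["ww"]
19. n11.mk = -6  [b.hot - 30]
20. n12.mk = 5  [S₀.mk * 3 + 23]
21. n13.mk = 12  [S₀.mk + 7]
22. n14.wid = 15  [terminal]
23. n15.wid = 16  [terminal]
24. n16.hot = 14  [terminal]
25. n13.idx = true  [g₀.wid > 14]
26. n13.hot = 20  [b.hot + 6]
27. n13.key = false  [b.hot == S.mk]
28. n17.env = false  [terminal]
29. n12.idx = false  [a.env and S₁.idx]
30. n12.hot = 1  [(if a.env then S₁.hot else S₀.mk) - 4]
31. n12.key = true  [S₀.mk == 5]
32. n18.ok = "pm"  ["pm"]
33. n18.off = "zw"  ["zw"]
34. n19.fin = false  [terminal]
35. n18.live = 15  [len(A.ok) + 13]
36. n18.fin = 29  [len(A.ok) + 27]
37. n20.mk = 26  [A.live + 11]
38. n21.ok = "wn"  ["wn"]
39. n21.off = "zx"  ["zx"]
40. n22.fin = true  [terminal]
41. n23.wid = 26  [terminal]
42. n24.hot = 20  [terminal]
43. n21.live = 13  [g.wid * -2 + 65]
44. n21.fin = -1  [g.wid + b.hot - 47]
45. n20.idx = true  [A.live > 12]
46. n20.hot = -3  [S.mk - 29]
47. n20.key = false  [A.live > 13]
48. n11.idx = false  [S₂.hot == A.fin]
49. n11.hot = -7  [S₀.mk + S₂.hot + 2]
50. n11.key = true  [S₂.key == false]
51. n0.idx = true  [S₁.idx == false]
52. n0.hot = 4  [(if S₁.idx then S₁.hot else b.hot) - 20]
53. n0.key = false  [S₁.idx == true]

4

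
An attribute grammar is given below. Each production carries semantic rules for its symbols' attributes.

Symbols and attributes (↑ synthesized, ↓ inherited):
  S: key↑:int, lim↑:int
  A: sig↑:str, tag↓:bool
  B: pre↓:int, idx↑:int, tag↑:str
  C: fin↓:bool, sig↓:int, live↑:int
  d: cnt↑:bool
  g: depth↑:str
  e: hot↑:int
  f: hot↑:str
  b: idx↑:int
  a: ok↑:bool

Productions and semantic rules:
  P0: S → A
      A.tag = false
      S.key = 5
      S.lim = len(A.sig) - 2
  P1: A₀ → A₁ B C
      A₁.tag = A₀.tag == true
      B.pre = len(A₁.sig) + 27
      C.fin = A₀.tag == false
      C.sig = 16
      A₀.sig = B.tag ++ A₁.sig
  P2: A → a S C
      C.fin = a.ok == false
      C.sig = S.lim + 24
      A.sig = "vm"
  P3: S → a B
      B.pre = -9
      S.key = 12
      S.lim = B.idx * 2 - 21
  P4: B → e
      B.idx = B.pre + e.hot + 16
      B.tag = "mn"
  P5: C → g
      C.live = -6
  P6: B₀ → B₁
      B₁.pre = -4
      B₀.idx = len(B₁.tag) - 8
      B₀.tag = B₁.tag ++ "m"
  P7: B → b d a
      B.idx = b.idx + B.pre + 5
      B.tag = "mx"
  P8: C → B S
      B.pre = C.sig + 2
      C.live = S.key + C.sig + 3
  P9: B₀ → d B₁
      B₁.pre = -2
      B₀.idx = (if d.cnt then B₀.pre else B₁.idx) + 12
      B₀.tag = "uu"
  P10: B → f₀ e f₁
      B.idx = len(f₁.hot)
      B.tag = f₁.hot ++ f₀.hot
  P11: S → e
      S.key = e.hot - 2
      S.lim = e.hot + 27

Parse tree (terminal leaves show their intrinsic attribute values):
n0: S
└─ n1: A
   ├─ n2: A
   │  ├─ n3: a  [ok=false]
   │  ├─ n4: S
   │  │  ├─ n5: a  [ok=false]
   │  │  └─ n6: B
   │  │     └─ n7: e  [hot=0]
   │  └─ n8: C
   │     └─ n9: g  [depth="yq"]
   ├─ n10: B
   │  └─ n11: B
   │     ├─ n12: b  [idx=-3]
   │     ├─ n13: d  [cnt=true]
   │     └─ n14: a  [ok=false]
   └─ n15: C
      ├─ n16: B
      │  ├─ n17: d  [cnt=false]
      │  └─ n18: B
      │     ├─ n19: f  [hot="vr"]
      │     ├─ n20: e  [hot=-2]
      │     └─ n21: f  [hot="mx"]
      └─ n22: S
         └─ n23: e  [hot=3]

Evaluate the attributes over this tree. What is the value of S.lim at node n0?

1. n1.tag = false  [false]
2. n2.tag = false  [A₀.tag == true]
3. n3.ok = false  [terminal]
4. n5.ok = false  [terminal]
5. n6.pre = -9  [-9]
6. n7.hot = 0  [terminal]
7. n6.idx = 7  [B.pre + e.hot + 16]
8. n6.tag = "mn"  ["mn"]
9. n4.key = 12  [12]
10. n4.lim = -7  [B.idx * 2 - 21]
11. n8.fin = true  [a.ok == false]
12. n8.sig = 17  [S.lim + 24]
13. n9.depth = "yq"  [terminal]
14. n8.live = -6  [-6]
15. n2.sig = "vm"  ["vm"]
16. n10.pre = 29  [len(A₁.sig) + 27]
17. n11.pre = -4  [-4]
18. n12.idx = -3  [terminal]
19. n13.cnt = true  [terminal]
20. n14.ok = false  [terminal]
21. n11.idx = -2  [b.idx + B.pre + 5]
22. n11.tag = "mx"  ["mx"]
23. n10.idx = -6  [len(B₁.tag) - 8]
24. n10.tag = "mxm"  [B₁.tag ++ "m"]
25. n15.fin = true  [A₀.tag == false]
26. n15.sig = 16  [16]
27. n16.pre = 18  [C.sig + 2]
28. n17.cnt = false  [terminal]
29. n18.pre = -2  [-2]
30. n19.hot = "vr"  [terminal]
31. n20.hot = -2  [terminal]
32. n21.hot = "mx"  [terminal]
33. n18.idx = 2  [len(f₁.hot)]
34. n18.tag = "mxvr"  [f₁.hot ++ f₀.hot]
35. n16.idx = 14  [(if d.cnt then B₀.pre else B₁.idx) + 12]
36. n16.tag = "uu"  ["uu"]
37. n23.hot = 3  [terminal]
38. n22.key = 1  [e.hot - 2]
39. n22.lim = 30  [e.hot + 27]
40. n15.live = 20  [S.key + C.sig + 3]
41. n1.sig = "mxmvm"  [B.tag ++ A₁.sig]
42. n0.key = 5  [5]
43. n0.lim = 3  [len(A.sig) - 2]

3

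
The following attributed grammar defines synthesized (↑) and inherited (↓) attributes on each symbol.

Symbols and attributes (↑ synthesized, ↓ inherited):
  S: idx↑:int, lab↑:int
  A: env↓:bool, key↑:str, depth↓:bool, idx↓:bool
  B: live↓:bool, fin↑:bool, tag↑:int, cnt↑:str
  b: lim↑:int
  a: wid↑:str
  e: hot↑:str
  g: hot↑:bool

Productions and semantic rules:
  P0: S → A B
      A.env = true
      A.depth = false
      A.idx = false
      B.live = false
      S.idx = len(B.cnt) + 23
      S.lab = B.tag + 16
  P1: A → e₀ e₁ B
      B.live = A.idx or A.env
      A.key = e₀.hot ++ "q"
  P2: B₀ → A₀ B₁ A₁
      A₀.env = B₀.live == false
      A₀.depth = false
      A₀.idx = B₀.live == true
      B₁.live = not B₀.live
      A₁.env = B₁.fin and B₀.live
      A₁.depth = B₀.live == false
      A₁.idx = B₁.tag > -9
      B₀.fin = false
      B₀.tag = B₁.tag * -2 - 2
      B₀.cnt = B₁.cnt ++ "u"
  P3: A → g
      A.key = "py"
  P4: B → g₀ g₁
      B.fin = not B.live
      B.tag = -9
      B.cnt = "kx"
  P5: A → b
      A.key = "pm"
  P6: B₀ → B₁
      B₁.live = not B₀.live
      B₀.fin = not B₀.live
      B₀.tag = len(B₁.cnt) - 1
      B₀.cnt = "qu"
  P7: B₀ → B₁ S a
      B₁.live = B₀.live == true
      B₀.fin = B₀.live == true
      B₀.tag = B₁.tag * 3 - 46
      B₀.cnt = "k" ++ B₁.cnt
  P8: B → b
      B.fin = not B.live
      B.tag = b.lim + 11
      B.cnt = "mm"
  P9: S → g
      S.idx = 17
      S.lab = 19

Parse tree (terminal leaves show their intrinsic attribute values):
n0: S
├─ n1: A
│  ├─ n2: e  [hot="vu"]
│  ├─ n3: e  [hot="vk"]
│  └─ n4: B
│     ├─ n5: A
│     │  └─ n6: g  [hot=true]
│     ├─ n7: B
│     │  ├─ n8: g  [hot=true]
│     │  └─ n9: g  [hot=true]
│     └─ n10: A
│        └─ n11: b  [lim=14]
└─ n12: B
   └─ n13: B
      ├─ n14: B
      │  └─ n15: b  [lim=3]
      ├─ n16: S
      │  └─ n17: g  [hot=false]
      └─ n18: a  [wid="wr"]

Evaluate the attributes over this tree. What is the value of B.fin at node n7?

true

1. n1.env = true  [true]
2. n1.depth = false  [false]
3. n1.idx = false  [false]
4. n2.hot = "vu"  [terminal]
5. n3.hot = "vk"  [terminal]
6. n4.live = true  [A.idx or A.env]
7. n5.env = false  [B₀.live == false]
8. n5.depth = false  [false]
9. n5.idx = true  [B₀.live == true]
10. n6.hot = true  [terminal]
11. n5.key = "py"  ["py"]
12. n7.live = false  [not B₀.live]
13. n8.hot = true  [terminal]
14. n9.hot = true  [terminal]
15. n7.fin = true  [not B.live]
16. n7.tag = -9  [-9]
17. n7.cnt = "kx"  ["kx"]
18. n10.env = true  [B₁.fin and B₀.live]
19. n10.depth = false  [B₀.live == false]
20. n10.idx = false  [B₁.tag > -9]
21. n11.lim = 14  [terminal]
22. n10.key = "pm"  ["pm"]
23. n4.fin = false  [false]
24. n4.tag = 16  [B₁.tag * -2 - 2]
25. n4.cnt = "kxu"  [B₁.cnt ++ "u"]
26. n1.key = "vuq"  [e₀.hot ++ "q"]
27. n12.live = false  [false]
28. n13.live = true  [not B₀.live]
29. n14.live = true  [B₀.live == true]
30. n15.lim = 3  [terminal]
31. n14.fin = false  [not B.live]
32. n14.tag = 14  [b.lim + 11]
33. n14.cnt = "mm"  ["mm"]
34. n17.hot = false  [terminal]
35. n16.idx = 17  [17]
36. n16.lab = 19  [19]
37. n18.wid = "wr"  [terminal]
38. n13.fin = true  [B₀.live == true]
39. n13.tag = -4  [B₁.tag * 3 - 46]
40. n13.cnt = "kmm"  ["k" ++ B₁.cnt]
41. n12.fin = true  [not B₀.live]
42. n12.tag = 2  [len(B₁.cnt) - 1]
43. n12.cnt = "qu"  ["qu"]
44. n0.idx = 25  [len(B.cnt) + 23]
45. n0.lab = 18  [B.tag + 16]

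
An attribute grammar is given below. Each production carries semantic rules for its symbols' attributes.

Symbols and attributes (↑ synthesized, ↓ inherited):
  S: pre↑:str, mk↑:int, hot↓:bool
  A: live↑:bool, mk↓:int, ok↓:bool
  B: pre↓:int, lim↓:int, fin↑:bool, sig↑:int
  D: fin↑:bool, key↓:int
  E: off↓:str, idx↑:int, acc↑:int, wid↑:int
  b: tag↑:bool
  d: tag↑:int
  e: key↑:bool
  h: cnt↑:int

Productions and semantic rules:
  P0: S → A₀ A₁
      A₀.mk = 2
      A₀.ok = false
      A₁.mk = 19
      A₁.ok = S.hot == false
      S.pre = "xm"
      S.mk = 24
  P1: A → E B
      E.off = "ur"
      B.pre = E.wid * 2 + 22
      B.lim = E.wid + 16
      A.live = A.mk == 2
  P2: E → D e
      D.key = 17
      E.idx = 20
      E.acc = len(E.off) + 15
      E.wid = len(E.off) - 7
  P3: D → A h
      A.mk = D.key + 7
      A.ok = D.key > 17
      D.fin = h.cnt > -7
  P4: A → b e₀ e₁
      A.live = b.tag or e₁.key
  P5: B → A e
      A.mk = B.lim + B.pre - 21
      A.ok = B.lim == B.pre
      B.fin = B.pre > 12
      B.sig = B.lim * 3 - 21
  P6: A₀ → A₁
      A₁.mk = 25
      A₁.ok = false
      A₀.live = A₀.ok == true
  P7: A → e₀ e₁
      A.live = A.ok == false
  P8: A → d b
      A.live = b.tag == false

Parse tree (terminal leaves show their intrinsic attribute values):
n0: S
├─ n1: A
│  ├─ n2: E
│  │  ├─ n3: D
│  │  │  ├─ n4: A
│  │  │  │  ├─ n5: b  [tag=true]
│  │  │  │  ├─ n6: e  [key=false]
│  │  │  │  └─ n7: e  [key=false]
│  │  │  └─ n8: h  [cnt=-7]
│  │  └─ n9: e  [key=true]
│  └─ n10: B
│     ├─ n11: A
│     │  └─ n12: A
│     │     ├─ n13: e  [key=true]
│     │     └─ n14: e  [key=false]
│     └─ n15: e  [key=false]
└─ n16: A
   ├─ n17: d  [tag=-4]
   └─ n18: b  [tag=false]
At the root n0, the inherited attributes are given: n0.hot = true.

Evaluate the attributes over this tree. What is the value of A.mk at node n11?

2

1. n0.hot = true  [given at root]
2. n1.mk = 2  [2]
3. n1.ok = false  [false]
4. n2.off = "ur"  ["ur"]
5. n3.key = 17  [17]
6. n4.mk = 24  [D.key + 7]
7. n4.ok = false  [D.key > 17]
8. n5.tag = true  [terminal]
9. n6.key = false  [terminal]
10. n7.key = false  [terminal]
11. n4.live = true  [b.tag or e₁.key]
12. n8.cnt = -7  [terminal]
13. n3.fin = false  [h.cnt > -7]
14. n9.key = true  [terminal]
15. n2.idx = 20  [20]
16. n2.acc = 17  [len(E.off) + 15]
17. n2.wid = -5  [len(E.off) - 7]
18. n10.pre = 12  [E.wid * 2 + 22]
19. n10.lim = 11  [E.wid + 16]
20. n11.mk = 2  [B.lim + B.pre - 21]
21. n11.ok = false  [B.lim == B.pre]
22. n12.mk = 25  [25]
23. n12.ok = false  [false]
24. n13.key = true  [terminal]
25. n14.key = false  [terminal]
26. n12.live = true  [A.ok == false]
27. n11.live = false  [A₀.ok == true]
28. n15.key = false  [terminal]
29. n10.fin = false  [B.pre > 12]
30. n10.sig = 12  [B.lim * 3 - 21]
31. n1.live = true  [A.mk == 2]
32. n16.mk = 19  [19]
33. n16.ok = false  [S.hot == false]
34. n17.tag = -4  [terminal]
35. n18.tag = false  [terminal]
36. n16.live = true  [b.tag == false]
37. n0.pre = "xm"  ["xm"]
38. n0.mk = 24  [24]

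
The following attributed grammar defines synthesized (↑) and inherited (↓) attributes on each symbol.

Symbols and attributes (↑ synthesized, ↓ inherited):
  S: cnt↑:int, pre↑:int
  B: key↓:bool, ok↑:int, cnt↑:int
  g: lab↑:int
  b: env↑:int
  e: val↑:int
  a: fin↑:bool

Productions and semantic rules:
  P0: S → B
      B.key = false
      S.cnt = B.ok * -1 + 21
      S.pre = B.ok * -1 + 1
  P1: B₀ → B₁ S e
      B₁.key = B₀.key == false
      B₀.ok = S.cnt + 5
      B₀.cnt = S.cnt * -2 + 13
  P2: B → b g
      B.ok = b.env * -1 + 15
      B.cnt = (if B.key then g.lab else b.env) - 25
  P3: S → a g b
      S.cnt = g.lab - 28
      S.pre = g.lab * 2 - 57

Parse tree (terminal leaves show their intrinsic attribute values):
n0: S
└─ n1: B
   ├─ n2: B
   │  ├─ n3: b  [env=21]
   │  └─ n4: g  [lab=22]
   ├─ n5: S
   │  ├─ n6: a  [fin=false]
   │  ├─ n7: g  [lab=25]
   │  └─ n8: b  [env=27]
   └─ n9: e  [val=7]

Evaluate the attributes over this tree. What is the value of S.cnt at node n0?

19

1. n1.key = false  [false]
2. n2.key = true  [B₀.key == false]
3. n3.env = 21  [terminal]
4. n4.lab = 22  [terminal]
5. n2.ok = -6  [b.env * -1 + 15]
6. n2.cnt = -3  [(if B.key then g.lab else b.env) - 25]
7. n6.fin = false  [terminal]
8. n7.lab = 25  [terminal]
9. n8.env = 27  [terminal]
10. n5.cnt = -3  [g.lab - 28]
11. n5.pre = -7  [g.lab * 2 - 57]
12. n9.val = 7  [terminal]
13. n1.ok = 2  [S.cnt + 5]
14. n1.cnt = 19  [S.cnt * -2 + 13]
15. n0.cnt = 19  [B.ok * -1 + 21]
16. n0.pre = -1  [B.ok * -1 + 1]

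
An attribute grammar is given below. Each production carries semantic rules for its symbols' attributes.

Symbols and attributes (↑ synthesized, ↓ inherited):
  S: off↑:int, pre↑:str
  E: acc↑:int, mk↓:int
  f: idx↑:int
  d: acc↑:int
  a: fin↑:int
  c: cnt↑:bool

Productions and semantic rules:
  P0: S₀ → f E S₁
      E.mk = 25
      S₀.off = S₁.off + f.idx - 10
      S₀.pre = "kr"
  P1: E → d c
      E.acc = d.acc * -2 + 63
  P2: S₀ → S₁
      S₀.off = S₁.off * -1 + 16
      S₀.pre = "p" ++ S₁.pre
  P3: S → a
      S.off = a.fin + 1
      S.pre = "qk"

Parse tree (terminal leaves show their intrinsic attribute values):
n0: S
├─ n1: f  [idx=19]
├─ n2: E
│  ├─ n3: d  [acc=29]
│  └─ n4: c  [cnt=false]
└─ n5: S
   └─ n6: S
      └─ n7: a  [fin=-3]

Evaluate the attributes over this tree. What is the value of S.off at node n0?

27

1. n1.idx = 19  [terminal]
2. n2.mk = 25  [25]
3. n3.acc = 29  [terminal]
4. n4.cnt = false  [terminal]
5. n2.acc = 5  [d.acc * -2 + 63]
6. n7.fin = -3  [terminal]
7. n6.off = -2  [a.fin + 1]
8. n6.pre = "qk"  ["qk"]
9. n5.off = 18  [S₁.off * -1 + 16]
10. n5.pre = "pqk"  ["p" ++ S₁.pre]
11. n0.off = 27  [S₁.off + f.idx - 10]
12. n0.pre = "kr"  ["kr"]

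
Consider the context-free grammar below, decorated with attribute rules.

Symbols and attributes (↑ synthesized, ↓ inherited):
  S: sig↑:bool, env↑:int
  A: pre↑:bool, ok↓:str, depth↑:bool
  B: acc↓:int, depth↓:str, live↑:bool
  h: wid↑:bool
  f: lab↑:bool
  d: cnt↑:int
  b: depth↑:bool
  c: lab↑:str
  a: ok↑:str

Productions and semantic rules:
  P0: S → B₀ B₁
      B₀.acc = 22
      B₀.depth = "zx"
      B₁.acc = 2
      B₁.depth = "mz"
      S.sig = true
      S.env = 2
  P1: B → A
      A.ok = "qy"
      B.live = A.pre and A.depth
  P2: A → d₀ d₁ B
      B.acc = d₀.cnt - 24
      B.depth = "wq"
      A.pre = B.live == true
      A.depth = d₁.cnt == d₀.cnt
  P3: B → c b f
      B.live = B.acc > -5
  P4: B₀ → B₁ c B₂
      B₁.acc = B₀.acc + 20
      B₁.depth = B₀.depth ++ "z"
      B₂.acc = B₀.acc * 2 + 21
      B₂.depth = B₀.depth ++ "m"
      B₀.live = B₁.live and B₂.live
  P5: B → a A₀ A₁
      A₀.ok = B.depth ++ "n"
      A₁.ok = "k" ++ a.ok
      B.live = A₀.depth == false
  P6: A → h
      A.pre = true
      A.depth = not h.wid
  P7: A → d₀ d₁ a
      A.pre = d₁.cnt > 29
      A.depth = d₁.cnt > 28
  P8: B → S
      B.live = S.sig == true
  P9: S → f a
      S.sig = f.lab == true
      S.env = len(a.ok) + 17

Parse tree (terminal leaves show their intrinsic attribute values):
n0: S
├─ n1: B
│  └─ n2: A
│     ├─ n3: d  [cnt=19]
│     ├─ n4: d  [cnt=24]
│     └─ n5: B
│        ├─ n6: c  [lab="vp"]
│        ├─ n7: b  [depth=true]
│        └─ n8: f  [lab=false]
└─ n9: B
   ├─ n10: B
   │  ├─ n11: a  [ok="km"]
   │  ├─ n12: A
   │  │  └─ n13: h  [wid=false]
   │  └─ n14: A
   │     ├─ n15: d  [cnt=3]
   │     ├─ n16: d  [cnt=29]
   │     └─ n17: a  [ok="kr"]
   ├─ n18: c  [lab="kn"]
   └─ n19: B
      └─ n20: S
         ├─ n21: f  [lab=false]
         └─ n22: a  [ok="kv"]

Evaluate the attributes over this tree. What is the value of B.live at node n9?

false

1. n1.acc = 22  [22]
2. n1.depth = "zx"  ["zx"]
3. n2.ok = "qy"  ["qy"]
4. n3.cnt = 19  [terminal]
5. n4.cnt = 24  [terminal]
6. n5.acc = -5  [d₀.cnt - 24]
7. n5.depth = "wq"  ["wq"]
8. n6.lab = "vp"  [terminal]
9. n7.depth = true  [terminal]
10. n8.lab = false  [terminal]
11. n5.live = false  [B.acc > -5]
12. n2.pre = false  [B.live == true]
13. n2.depth = false  [d₁.cnt == d₀.cnt]
14. n1.live = false  [A.pre and A.depth]
15. n9.acc = 2  [2]
16. n9.depth = "mz"  ["mz"]
17. n10.acc = 22  [B₀.acc + 20]
18. n10.depth = "mzz"  [B₀.depth ++ "z"]
19. n11.ok = "km"  [terminal]
20. n12.ok = "mzzn"  [B.depth ++ "n"]
21. n13.wid = false  [terminal]
22. n12.pre = true  [true]
23. n12.depth = true  [not h.wid]
24. n14.ok = "kkm"  ["k" ++ a.ok]
25. n15.cnt = 3  [terminal]
26. n16.cnt = 29  [terminal]
27. n17.ok = "kr"  [terminal]
28. n14.pre = false  [d₁.cnt > 29]
29. n14.depth = true  [d₁.cnt > 28]
30. n10.live = false  [A₀.depth == false]
31. n18.lab = "kn"  [terminal]
32. n19.acc = 25  [B₀.acc * 2 + 21]
33. n19.depth = "mzm"  [B₀.depth ++ "m"]
34. n21.lab = false  [terminal]
35. n22.ok = "kv"  [terminal]
36. n20.sig = false  [f.lab == true]
37. n20.env = 19  [len(a.ok) + 17]
38. n19.live = false  [S.sig == true]
39. n9.live = false  [B₁.live and B₂.live]
40. n0.sig = true  [true]
41. n0.env = 2  [2]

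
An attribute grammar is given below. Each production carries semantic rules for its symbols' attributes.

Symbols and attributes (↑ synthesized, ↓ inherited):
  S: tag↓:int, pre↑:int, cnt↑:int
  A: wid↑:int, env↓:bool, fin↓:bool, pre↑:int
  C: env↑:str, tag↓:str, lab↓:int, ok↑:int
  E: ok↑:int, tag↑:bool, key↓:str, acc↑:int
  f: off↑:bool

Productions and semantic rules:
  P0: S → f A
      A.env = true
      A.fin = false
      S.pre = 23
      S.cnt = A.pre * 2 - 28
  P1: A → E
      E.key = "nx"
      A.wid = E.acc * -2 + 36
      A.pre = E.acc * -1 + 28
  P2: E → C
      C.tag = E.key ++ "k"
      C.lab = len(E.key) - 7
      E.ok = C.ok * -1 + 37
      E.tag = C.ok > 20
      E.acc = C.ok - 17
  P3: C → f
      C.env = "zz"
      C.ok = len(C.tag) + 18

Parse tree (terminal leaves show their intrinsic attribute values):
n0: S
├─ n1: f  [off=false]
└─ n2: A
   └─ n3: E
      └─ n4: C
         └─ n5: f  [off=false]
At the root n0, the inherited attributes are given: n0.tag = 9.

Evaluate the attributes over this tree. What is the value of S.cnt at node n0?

1. n0.tag = 9  [given at root]
2. n1.off = false  [terminal]
3. n2.env = true  [true]
4. n2.fin = false  [false]
5. n3.key = "nx"  ["nx"]
6. n4.tag = "nxk"  [E.key ++ "k"]
7. n4.lab = -5  [len(E.key) - 7]
8. n5.off = false  [terminal]
9. n4.env = "zz"  ["zz"]
10. n4.ok = 21  [len(C.tag) + 18]
11. n3.ok = 16  [C.ok * -1 + 37]
12. n3.tag = true  [C.ok > 20]
13. n3.acc = 4  [C.ok - 17]
14. n2.wid = 28  [E.acc * -2 + 36]
15. n2.pre = 24  [E.acc * -1 + 28]
16. n0.pre = 23  [23]
17. n0.cnt = 20  [A.pre * 2 - 28]

20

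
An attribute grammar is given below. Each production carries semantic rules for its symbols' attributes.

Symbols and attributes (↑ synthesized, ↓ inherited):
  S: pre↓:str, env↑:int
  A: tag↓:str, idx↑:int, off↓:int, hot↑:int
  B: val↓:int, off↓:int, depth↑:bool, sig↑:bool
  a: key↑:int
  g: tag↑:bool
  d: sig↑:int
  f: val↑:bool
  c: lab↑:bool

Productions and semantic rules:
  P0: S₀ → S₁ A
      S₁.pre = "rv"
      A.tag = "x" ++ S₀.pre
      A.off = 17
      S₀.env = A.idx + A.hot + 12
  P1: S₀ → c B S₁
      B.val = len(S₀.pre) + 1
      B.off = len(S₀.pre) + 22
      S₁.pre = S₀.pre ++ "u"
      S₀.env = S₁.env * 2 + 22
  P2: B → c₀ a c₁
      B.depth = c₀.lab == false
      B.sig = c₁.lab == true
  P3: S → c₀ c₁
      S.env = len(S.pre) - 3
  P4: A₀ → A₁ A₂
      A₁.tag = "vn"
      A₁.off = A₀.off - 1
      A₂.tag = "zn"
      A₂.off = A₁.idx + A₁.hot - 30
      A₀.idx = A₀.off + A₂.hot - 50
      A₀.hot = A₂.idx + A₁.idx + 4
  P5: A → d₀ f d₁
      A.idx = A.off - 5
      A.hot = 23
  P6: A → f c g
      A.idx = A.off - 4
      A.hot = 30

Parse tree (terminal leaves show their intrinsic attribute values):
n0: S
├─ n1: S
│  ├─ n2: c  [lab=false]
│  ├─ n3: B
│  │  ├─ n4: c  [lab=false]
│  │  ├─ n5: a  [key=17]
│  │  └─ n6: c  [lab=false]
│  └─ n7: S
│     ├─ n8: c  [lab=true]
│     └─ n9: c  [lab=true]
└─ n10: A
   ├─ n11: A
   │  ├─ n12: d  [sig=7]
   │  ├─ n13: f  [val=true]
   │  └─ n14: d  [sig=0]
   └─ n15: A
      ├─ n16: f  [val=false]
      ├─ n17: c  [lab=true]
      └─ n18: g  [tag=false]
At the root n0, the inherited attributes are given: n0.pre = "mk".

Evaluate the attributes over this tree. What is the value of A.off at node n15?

4

1. n0.pre = "mk"  [given at root]
2. n1.pre = "rv"  ["rv"]
3. n2.lab = false  [terminal]
4. n3.val = 3  [len(S₀.pre) + 1]
5. n3.off = 24  [len(S₀.pre) + 22]
6. n4.lab = false  [terminal]
7. n5.key = 17  [terminal]
8. n6.lab = false  [terminal]
9. n3.depth = true  [c₀.lab == false]
10. n3.sig = false  [c₁.lab == true]
11. n7.pre = "rvu"  [S₀.pre ++ "u"]
12. n8.lab = true  [terminal]
13. n9.lab = true  [terminal]
14. n7.env = 0  [len(S.pre) - 3]
15. n1.env = 22  [S₁.env * 2 + 22]
16. n10.tag = "xmk"  ["x" ++ S₀.pre]
17. n10.off = 17  [17]
18. n11.tag = "vn"  ["vn"]
19. n11.off = 16  [A₀.off - 1]
20. n12.sig = 7  [terminal]
21. n13.val = true  [terminal]
22. n14.sig = 0  [terminal]
23. n11.idx = 11  [A.off - 5]
24. n11.hot = 23  [23]
25. n15.tag = "zn"  ["zn"]
26. n15.off = 4  [A₁.idx + A₁.hot - 30]
27. n16.val = false  [terminal]
28. n17.lab = true  [terminal]
29. n18.tag = false  [terminal]
30. n15.idx = 0  [A.off - 4]
31. n15.hot = 30  [30]
32. n10.idx = -3  [A₀.off + A₂.hot - 50]
33. n10.hot = 15  [A₂.idx + A₁.idx + 4]
34. n0.env = 24  [A.idx + A.hot + 12]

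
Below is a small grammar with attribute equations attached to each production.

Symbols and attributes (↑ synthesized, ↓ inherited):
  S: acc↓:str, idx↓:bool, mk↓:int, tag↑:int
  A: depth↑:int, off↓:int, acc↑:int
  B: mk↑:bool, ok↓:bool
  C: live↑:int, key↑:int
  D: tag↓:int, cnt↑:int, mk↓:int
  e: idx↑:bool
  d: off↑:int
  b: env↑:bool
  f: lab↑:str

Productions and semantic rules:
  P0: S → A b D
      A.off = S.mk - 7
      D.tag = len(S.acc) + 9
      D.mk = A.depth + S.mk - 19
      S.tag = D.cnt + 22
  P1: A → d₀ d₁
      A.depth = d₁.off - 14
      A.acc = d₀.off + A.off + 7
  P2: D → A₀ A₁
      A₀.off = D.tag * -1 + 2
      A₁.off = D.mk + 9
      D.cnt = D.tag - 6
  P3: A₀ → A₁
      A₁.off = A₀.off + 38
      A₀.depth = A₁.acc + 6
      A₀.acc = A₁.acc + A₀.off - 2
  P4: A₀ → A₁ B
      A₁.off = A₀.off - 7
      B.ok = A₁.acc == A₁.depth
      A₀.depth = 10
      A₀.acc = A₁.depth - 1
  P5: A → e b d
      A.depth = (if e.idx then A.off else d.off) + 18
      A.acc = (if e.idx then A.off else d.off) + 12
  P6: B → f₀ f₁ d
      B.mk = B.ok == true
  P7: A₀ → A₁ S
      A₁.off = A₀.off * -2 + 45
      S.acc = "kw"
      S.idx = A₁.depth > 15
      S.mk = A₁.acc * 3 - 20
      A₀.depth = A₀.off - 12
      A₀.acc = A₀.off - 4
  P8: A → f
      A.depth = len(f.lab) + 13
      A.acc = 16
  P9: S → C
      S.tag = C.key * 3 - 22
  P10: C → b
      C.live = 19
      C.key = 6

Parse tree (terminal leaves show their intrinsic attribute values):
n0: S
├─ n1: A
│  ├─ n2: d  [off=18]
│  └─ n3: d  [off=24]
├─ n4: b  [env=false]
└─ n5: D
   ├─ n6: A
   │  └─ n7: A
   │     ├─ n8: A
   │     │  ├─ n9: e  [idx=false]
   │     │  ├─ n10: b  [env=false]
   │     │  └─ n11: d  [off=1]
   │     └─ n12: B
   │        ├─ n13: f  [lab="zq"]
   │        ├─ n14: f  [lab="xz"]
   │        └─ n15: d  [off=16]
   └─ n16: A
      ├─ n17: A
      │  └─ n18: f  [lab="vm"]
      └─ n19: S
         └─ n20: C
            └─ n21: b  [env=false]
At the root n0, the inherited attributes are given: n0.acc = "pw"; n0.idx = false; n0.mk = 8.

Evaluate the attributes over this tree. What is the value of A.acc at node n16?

1. n0.acc = "pw"  [given at root]
2. n0.idx = false  [given at root]
3. n0.mk = 8  [given at root]
4. n1.off = 1  [S.mk - 7]
5. n2.off = 18  [terminal]
6. n3.off = 24  [terminal]
7. n1.depth = 10  [d₁.off - 14]
8. n1.acc = 26  [d₀.off + A.off + 7]
9. n4.env = false  [terminal]
10. n5.tag = 11  [len(S.acc) + 9]
11. n5.mk = -1  [A.depth + S.mk - 19]
12. n6.off = -9  [D.tag * -1 + 2]
13. n7.off = 29  [A₀.off + 38]
14. n8.off = 22  [A₀.off - 7]
15. n9.idx = false  [terminal]
16. n10.env = false  [terminal]
17. n11.off = 1  [terminal]
18. n8.depth = 19  [(if e.idx then A.off else d.off) + 18]
19. n8.acc = 13  [(if e.idx then A.off else d.off) + 12]
20. n12.ok = false  [A₁.acc == A₁.depth]
21. n13.lab = "zq"  [terminal]
22. n14.lab = "xz"  [terminal]
23. n15.off = 16  [terminal]
24. n12.mk = false  [B.ok == true]
25. n7.depth = 10  [10]
26. n7.acc = 18  [A₁.depth - 1]
27. n6.depth = 24  [A₁.acc + 6]
28. n6.acc = 7  [A₁.acc + A₀.off - 2]
29. n16.off = 8  [D.mk + 9]
30. n17.off = 29  [A₀.off * -2 + 45]
31. n18.lab = "vm"  [terminal]
32. n17.depth = 15  [len(f.lab) + 13]
33. n17.acc = 16  [16]
34. n19.acc = "kw"  ["kw"]
35. n19.idx = false  [A₁.depth > 15]
36. n19.mk = 28  [A₁.acc * 3 - 20]
37. n21.env = false  [terminal]
38. n20.live = 19  [19]
39. n20.key = 6  [6]
40. n19.tag = -4  [C.key * 3 - 22]
41. n16.depth = -4  [A₀.off - 12]
42. n16.acc = 4  [A₀.off - 4]
43. n5.cnt = 5  [D.tag - 6]
44. n0.tag = 27  [D.cnt + 22]

4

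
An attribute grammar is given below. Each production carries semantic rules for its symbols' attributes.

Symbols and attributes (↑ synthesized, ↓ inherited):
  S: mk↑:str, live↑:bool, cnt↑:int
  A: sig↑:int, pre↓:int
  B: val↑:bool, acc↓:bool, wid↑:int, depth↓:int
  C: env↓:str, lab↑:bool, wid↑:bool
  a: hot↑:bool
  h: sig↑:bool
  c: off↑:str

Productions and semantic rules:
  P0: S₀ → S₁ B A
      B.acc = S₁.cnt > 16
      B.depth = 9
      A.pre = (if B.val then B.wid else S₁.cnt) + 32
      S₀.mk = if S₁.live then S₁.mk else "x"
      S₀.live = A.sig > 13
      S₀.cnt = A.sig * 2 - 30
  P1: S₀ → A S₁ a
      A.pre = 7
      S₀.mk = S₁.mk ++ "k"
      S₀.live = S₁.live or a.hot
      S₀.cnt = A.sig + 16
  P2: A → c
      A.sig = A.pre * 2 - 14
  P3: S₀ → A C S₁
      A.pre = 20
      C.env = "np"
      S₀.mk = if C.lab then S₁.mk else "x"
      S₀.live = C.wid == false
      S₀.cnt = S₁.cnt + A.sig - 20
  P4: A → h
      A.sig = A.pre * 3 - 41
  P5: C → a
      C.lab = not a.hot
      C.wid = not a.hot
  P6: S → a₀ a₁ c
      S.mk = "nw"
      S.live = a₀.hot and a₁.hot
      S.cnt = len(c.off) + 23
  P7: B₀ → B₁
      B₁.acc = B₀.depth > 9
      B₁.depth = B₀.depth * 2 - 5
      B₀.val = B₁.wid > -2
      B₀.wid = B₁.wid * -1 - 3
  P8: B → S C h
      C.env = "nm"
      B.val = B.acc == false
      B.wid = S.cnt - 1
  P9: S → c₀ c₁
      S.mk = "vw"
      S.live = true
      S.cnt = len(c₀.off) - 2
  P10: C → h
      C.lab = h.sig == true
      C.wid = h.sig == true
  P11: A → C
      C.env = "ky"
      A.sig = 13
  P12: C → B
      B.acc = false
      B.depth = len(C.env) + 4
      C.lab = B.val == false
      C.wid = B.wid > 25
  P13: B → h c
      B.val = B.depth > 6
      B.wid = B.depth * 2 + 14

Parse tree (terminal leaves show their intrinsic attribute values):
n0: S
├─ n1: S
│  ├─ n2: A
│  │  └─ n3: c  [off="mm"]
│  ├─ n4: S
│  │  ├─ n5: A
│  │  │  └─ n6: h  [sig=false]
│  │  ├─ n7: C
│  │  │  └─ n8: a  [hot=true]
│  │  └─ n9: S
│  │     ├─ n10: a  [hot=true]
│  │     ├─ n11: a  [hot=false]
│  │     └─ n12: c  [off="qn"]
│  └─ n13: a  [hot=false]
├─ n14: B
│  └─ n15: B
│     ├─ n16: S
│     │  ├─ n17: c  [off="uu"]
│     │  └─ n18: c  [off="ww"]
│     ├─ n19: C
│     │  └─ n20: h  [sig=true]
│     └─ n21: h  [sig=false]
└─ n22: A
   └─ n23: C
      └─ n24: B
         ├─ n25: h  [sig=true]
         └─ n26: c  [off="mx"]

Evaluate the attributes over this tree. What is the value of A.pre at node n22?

30

1. n2.pre = 7  [7]
2. n3.off = "mm"  [terminal]
3. n2.sig = 0  [A.pre * 2 - 14]
4. n5.pre = 20  [20]
5. n6.sig = false  [terminal]
6. n5.sig = 19  [A.pre * 3 - 41]
7. n7.env = "np"  ["np"]
8. n8.hot = true  [terminal]
9. n7.lab = false  [not a.hot]
10. n7.wid = false  [not a.hot]
11. n10.hot = true  [terminal]
12. n11.hot = false  [terminal]
13. n12.off = "qn"  [terminal]
14. n9.mk = "nw"  ["nw"]
15. n9.live = false  [a₀.hot and a₁.hot]
16. n9.cnt = 25  [len(c.off) + 23]
17. n4.mk = "x"  [if C.lab then S₁.mk else "x"]
18. n4.live = true  [C.wid == false]
19. n4.cnt = 24  [S₁.cnt + A.sig - 20]
20. n13.hot = false  [terminal]
21. n1.mk = "xk"  [S₁.mk ++ "k"]
22. n1.live = true  [S₁.live or a.hot]
23. n1.cnt = 16  [A.sig + 16]
24. n14.acc = false  [S₁.cnt > 16]
25. n14.depth = 9  [9]
26. n15.acc = false  [B₀.depth > 9]
27. n15.depth = 13  [B₀.depth * 2 - 5]
28. n17.off = "uu"  [terminal]
29. n18.off = "ww"  [terminal]
30. n16.mk = "vw"  ["vw"]
31. n16.live = true  [true]
32. n16.cnt = 0  [len(c₀.off) - 2]
33. n19.env = "nm"  ["nm"]
34. n20.sig = true  [terminal]
35. n19.lab = true  [h.sig == true]
36. n19.wid = true  [h.sig == true]
37. n21.sig = false  [terminal]
38. n15.val = true  [B.acc == false]
39. n15.wid = -1  [S.cnt - 1]
40. n14.val = true  [B₁.wid > -2]
41. n14.wid = -2  [B₁.wid * -1 - 3]
42. n22.pre = 30  [(if B.val then B.wid else S₁.cnt) + 32]
43. n23.env = "ky"  ["ky"]
44. n24.acc = false  [false]
45. n24.depth = 6  [len(C.env) + 4]
46. n25.sig = true  [terminal]
47. n26.off = "mx"  [terminal]
48. n24.val = false  [B.depth > 6]
49. n24.wid = 26  [B.depth * 2 + 14]
50. n23.lab = true  [B.val == false]
51. n23.wid = true  [B.wid > 25]
52. n22.sig = 13  [13]
53. n0.mk = "xk"  [if S₁.live then S₁.mk else "x"]
54. n0.live = false  [A.sig > 13]
55. n0.cnt = -4  [A.sig * 2 - 30]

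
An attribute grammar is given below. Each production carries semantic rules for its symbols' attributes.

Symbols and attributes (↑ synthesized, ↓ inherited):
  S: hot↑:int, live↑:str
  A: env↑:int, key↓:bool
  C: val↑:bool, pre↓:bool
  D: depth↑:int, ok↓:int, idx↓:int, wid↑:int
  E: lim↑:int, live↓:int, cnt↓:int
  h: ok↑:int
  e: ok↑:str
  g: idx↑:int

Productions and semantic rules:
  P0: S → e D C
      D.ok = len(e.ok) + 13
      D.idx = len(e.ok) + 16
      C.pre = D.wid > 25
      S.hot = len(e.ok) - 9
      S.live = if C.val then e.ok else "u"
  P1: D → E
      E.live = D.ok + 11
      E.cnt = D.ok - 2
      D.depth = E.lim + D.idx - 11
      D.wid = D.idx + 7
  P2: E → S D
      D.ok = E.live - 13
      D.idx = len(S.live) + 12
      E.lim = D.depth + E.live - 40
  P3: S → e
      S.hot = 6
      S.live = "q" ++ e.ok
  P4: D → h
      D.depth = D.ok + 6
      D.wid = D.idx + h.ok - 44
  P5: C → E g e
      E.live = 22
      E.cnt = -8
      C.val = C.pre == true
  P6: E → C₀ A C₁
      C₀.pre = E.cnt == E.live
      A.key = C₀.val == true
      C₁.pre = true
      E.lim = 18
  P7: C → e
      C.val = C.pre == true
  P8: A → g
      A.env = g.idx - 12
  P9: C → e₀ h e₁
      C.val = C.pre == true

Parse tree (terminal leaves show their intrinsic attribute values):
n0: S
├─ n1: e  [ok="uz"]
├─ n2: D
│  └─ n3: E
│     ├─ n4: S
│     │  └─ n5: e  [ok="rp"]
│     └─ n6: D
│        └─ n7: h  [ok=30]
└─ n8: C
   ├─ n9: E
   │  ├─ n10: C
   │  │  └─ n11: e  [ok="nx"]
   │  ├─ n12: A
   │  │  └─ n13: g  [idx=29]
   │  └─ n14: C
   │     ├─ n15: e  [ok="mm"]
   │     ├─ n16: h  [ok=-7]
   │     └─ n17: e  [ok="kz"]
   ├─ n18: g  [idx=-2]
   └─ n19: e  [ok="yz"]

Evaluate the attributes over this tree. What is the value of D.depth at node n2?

1. n1.ok = "uz"  [terminal]
2. n2.ok = 15  [len(e.ok) + 13]
3. n2.idx = 18  [len(e.ok) + 16]
4. n3.live = 26  [D.ok + 11]
5. n3.cnt = 13  [D.ok - 2]
6. n5.ok = "rp"  [terminal]
7. n4.hot = 6  [6]
8. n4.live = "qrp"  ["q" ++ e.ok]
9. n6.ok = 13  [E.live - 13]
10. n6.idx = 15  [len(S.live) + 12]
11. n7.ok = 30  [terminal]
12. n6.depth = 19  [D.ok + 6]
13. n6.wid = 1  [D.idx + h.ok - 44]
14. n3.lim = 5  [D.depth + E.live - 40]
15. n2.depth = 12  [E.lim + D.idx - 11]
16. n2.wid = 25  [D.idx + 7]
17. n8.pre = false  [D.wid > 25]
18. n9.live = 22  [22]
19. n9.cnt = -8  [-8]
20. n10.pre = false  [E.cnt == E.live]
21. n11.ok = "nx"  [terminal]
22. n10.val = false  [C.pre == true]
23. n12.key = false  [C₀.val == true]
24. n13.idx = 29  [terminal]
25. n12.env = 17  [g.idx - 12]
26. n14.pre = true  [true]
27. n15.ok = "mm"  [terminal]
28. n16.ok = -7  [terminal]
29. n17.ok = "kz"  [terminal]
30. n14.val = true  [C.pre == true]
31. n9.lim = 18  [18]
32. n18.idx = -2  [terminal]
33. n19.ok = "yz"  [terminal]
34. n8.val = false  [C.pre == true]
35. n0.hot = -7  [len(e.ok) - 9]
36. n0.live = "u"  [if C.val then e.ok else "u"]

12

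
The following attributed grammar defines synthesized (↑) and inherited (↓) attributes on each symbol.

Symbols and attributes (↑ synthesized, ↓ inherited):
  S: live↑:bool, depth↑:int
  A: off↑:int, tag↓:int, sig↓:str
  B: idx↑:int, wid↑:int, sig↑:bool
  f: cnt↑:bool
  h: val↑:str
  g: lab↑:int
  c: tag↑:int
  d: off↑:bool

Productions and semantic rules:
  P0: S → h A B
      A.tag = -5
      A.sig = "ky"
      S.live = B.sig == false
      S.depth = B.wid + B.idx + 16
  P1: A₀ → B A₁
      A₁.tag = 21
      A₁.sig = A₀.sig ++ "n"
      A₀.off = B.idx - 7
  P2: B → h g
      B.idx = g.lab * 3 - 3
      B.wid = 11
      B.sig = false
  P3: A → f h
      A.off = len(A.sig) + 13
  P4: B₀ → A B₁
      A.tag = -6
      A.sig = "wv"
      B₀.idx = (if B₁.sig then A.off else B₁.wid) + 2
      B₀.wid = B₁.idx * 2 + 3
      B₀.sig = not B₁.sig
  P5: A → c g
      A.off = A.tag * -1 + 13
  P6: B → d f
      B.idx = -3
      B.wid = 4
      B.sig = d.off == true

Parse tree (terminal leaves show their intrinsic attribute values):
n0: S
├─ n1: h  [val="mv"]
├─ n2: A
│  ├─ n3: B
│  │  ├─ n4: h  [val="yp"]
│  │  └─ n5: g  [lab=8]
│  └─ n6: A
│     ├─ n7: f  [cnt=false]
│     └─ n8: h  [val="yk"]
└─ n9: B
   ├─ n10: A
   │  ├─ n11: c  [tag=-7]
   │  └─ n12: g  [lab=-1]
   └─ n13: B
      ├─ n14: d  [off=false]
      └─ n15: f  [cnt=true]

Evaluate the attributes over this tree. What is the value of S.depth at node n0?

19

1. n1.val = "mv"  [terminal]
2. n2.tag = -5  [-5]
3. n2.sig = "ky"  ["ky"]
4. n4.val = "yp"  [terminal]
5. n5.lab = 8  [terminal]
6. n3.idx = 21  [g.lab * 3 - 3]
7. n3.wid = 11  [11]
8. n3.sig = false  [false]
9. n6.tag = 21  [21]
10. n6.sig = "kyn"  [A₀.sig ++ "n"]
11. n7.cnt = false  [terminal]
12. n8.val = "yk"  [terminal]
13. n6.off = 16  [len(A.sig) + 13]
14. n2.off = 14  [B.idx - 7]
15. n10.tag = -6  [-6]
16. n10.sig = "wv"  ["wv"]
17. n11.tag = -7  [terminal]
18. n12.lab = -1  [terminal]
19. n10.off = 19  [A.tag * -1 + 13]
20. n14.off = false  [terminal]
21. n15.cnt = true  [terminal]
22. n13.idx = -3  [-3]
23. n13.wid = 4  [4]
24. n13.sig = false  [d.off == true]
25. n9.idx = 6  [(if B₁.sig then A.off else B₁.wid) + 2]
26. n9.wid = -3  [B₁.idx * 2 + 3]
27. n9.sig = true  [not B₁.sig]
28. n0.live = false  [B.sig == false]
29. n0.depth = 19  [B.wid + B.idx + 16]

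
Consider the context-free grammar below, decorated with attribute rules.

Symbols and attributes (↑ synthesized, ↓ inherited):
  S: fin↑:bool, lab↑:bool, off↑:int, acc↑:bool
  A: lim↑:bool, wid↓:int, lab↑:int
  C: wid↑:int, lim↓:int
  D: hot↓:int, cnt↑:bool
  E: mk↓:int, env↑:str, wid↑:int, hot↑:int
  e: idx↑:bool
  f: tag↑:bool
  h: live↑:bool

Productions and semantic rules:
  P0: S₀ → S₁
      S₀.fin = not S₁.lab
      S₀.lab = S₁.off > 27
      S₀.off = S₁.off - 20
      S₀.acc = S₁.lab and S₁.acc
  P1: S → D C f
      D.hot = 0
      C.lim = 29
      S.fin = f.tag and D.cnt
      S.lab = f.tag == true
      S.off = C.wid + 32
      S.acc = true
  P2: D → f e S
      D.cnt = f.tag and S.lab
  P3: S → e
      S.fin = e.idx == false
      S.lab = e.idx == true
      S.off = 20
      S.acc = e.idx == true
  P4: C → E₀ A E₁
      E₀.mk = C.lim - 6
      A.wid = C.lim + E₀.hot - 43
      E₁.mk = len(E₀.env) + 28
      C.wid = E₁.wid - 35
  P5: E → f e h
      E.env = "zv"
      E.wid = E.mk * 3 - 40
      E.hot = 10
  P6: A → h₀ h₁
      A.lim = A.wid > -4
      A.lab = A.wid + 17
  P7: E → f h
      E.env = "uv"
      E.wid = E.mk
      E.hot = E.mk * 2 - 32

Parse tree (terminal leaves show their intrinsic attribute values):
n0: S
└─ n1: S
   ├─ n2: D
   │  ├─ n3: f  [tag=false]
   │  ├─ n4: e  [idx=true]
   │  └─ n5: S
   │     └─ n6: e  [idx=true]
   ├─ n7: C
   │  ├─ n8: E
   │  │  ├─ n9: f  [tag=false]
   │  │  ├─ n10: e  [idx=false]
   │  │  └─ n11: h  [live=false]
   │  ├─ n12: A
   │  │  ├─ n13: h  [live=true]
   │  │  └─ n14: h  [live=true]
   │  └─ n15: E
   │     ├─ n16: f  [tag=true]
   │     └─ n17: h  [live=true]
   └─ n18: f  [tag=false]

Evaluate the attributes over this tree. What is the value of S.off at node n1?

27

1. n2.hot = 0  [0]
2. n3.tag = false  [terminal]
3. n4.idx = true  [terminal]
4. n6.idx = true  [terminal]
5. n5.fin = false  [e.idx == false]
6. n5.lab = true  [e.idx == true]
7. n5.off = 20  [20]
8. n5.acc = true  [e.idx == true]
9. n2.cnt = false  [f.tag and S.lab]
10. n7.lim = 29  [29]
11. n8.mk = 23  [C.lim - 6]
12. n9.tag = false  [terminal]
13. n10.idx = false  [terminal]
14. n11.live = false  [terminal]
15. n8.env = "zv"  ["zv"]
16. n8.wid = 29  [E.mk * 3 - 40]
17. n8.hot = 10  [10]
18. n12.wid = -4  [C.lim + E₀.hot - 43]
19. n13.live = true  [terminal]
20. n14.live = true  [terminal]
21. n12.lim = false  [A.wid > -4]
22. n12.lab = 13  [A.wid + 17]
23. n15.mk = 30  [len(E₀.env) + 28]
24. n16.tag = true  [terminal]
25. n17.live = true  [terminal]
26. n15.env = "uv"  ["uv"]
27. n15.wid = 30  [E.mk]
28. n15.hot = 28  [E.mk * 2 - 32]
29. n7.wid = -5  [E₁.wid - 35]
30. n18.tag = false  [terminal]
31. n1.fin = false  [f.tag and D.cnt]
32. n1.lab = false  [f.tag == true]
33. n1.off = 27  [C.wid + 32]
34. n1.acc = true  [true]
35. n0.fin = true  [not S₁.lab]
36. n0.lab = false  [S₁.off > 27]
37. n0.off = 7  [S₁.off - 20]
38. n0.acc = false  [S₁.lab and S₁.acc]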